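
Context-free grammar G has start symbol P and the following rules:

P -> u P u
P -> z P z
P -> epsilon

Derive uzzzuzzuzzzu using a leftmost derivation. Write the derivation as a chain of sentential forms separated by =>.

P => uPu   [P -> u P u]
uPu => uzPzu   [P -> z P z]
uzPzu => uzzPzzu   [P -> z P z]
uzzPzzu => uzzzPzzzu   [P -> z P z]
uzzzPzzzu => uzzzuPuzzzu   [P -> u P u]
uzzzuPuzzzu => uzzzuzPzuzzzu   [P -> z P z]
uzzzuzPzuzzzu => uzzzuzzuzzzu   [P -> epsilon]

P => uPu => uzPzu => uzzPzzu => uzzzPzzzu => uzzzuPuzzzu => uzzzuzPzuzzzu => uzzzuzzuzzzu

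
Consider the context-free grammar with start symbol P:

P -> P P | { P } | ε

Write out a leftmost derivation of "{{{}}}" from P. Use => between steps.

P => PP   [P -> P P]
PP => {P}P   [P -> { P }]
{P}P => {{P}}P   [P -> { P }]
{{P}}P => {{{P}}}P   [P -> { P }]
{{{P}}}P => {{{}}}P   [P -> ε]
{{{}}}P => {{{}}}   [P -> ε]

P=>PP=>{P}P=>{{P}}P=>{{{P}}}P=>{{{}}}P=>{{{}}}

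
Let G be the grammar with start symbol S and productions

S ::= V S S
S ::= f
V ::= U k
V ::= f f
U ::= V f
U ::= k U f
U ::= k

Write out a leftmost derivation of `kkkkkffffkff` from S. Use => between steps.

S=>VSS=>UkSS=>kUfkSS=>kkUffkSS=>kkkUfffkSS=>kkkVffffkSS=>kkkUkffffkSS=>kkkkkffffkSS=>kkkkkffffkfS=>kkkkkffffkff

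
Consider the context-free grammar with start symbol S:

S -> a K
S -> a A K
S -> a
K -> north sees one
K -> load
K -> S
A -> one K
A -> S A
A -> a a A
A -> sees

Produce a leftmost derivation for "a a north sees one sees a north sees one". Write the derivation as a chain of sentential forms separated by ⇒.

S ⇒ a A K ⇒ a S A K ⇒ a a K A K ⇒ a a north sees one A K ⇒ a a north sees one sees K ⇒ a a north sees one sees S ⇒ a a north sees one sees a K ⇒ a a north sees one sees a north sees one

S ⇒ a A K   [S -> a A K]
a A K ⇒ a S A K   [A -> S A]
a S A K ⇒ a a K A K   [S -> a K]
a a K A K ⇒ a a north sees one A K   [K -> north sees one]
a a north sees one A K ⇒ a a north sees one sees K   [A -> sees]
a a north sees one sees K ⇒ a a north sees one sees S   [K -> S]
a a north sees one sees S ⇒ a a north sees one sees a K   [S -> a K]
a a north sees one sees a K ⇒ a a north sees one sees a north sees one   [K -> north sees one]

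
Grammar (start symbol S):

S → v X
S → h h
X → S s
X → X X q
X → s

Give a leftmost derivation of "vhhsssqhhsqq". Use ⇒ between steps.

S ⇒ vX   [S → v X]
vX ⇒ vXXq   [X → X X q]
vXXq ⇒ vSsXq   [X → S s]
vSsXq ⇒ vhhsXq   [S → h h]
vhhsXq ⇒ vhhsXXqq   [X → X X q]
vhhsXXqq ⇒ vhhsXXqXqq   [X → X X q]
vhhsXXqXqq ⇒ vhhssXqXqq   [X → s]
vhhssXqXqq ⇒ vhhsssqXqq   [X → s]
vhhsssqXqq ⇒ vhhsssqSsqq   [X → S s]
vhhsssqSsqq ⇒ vhhsssqhhsqq   [S → h h]

S⇒vX⇒vXXq⇒vSsXq⇒vhhsXq⇒vhhsXXqq⇒vhhsXXqXqq⇒vhhssXqXqq⇒vhhsssqXqq⇒vhhsssqSsqq⇒vhhsssqhhsqq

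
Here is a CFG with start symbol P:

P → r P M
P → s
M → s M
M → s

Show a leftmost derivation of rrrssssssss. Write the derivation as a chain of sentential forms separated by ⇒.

P ⇒ rPM ⇒ rrPMM ⇒ rrrPMMM ⇒ rrrsMMM ⇒ rrrssMMM ⇒ rrrsssMM ⇒ rrrssssMM ⇒ rrrsssssMM ⇒ rrrssssssMM ⇒ rrrsssssssM ⇒ rrrssssssss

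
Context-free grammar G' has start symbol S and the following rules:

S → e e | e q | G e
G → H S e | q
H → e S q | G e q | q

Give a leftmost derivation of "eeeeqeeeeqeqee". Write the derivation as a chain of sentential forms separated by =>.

S => Ge => HSee => eSqSee => eGeqSee => eHSeeqSee => eeSqSeeqSee => eeeeqSeeqSee => eeeeqeeeeqSee => eeeeqeeeeqeqee

S => Ge   [S → G e]
Ge => HSee   [G → H S e]
HSee => eSqSee   [H → e S q]
eSqSee => eGeqSee   [S → G e]
eGeqSee => eHSeeqSee   [G → H S e]
eHSeeqSee => eeSqSeeqSee   [H → e S q]
eeSqSeeqSee => eeeeqSeeqSee   [S → e e]
eeeeqSeeqSee => eeeeqeeeeqSee   [S → e e]
eeeeqeeeeqSee => eeeeqeeeeqeqee   [S → e q]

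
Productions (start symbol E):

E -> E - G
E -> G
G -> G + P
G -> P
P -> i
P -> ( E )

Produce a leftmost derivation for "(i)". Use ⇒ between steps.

E⇒G⇒P⇒(E)⇒(G)⇒(P)⇒(i)

E ⇒ G   [E -> G]
G ⇒ P   [G -> P]
P ⇒ (E)   [P -> ( E )]
(E) ⇒ (G)   [E -> G]
(G) ⇒ (P)   [G -> P]
(P) ⇒ (i)   [P -> i]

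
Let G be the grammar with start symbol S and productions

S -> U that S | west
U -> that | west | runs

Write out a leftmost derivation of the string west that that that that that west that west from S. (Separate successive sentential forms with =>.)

S => U that S   [S -> U that S]
U that S => west that S   [U -> west]
west that S => west that U that S   [S -> U that S]
west that U that S => west that that that S   [U -> that]
west that that that S => west that that that U that S   [S -> U that S]
west that that that U that S => west that that that that that S   [U -> that]
west that that that that that S => west that that that that that U that S   [S -> U that S]
west that that that that that U that S => west that that that that that west that S   [U -> west]
west that that that that that west that S => west that that that that that west that west   [S -> west]

S => U that S => west that S => west that U that S => west that that that S => west that that that U that S => west that that that that that S => west that that that that that U that S => west that that that that that west that S => west that that that that that west that west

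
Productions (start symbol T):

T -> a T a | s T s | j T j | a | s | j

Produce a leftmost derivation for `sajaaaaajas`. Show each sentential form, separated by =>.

T => sTs => saTas => sajTjas => sajaTajas => sajaaTaajas => sajaaaaajas

T => sTs   [T -> s T s]
sTs => saTas   [T -> a T a]
saTas => sajTjas   [T -> j T j]
sajTjas => sajaTajas   [T -> a T a]
sajaTajas => sajaaTaajas   [T -> a T a]
sajaaTaajas => sajaaaaajas   [T -> a]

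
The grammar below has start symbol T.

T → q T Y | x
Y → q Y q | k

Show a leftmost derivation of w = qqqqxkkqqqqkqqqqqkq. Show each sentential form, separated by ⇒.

T ⇒ qTY ⇒ qqTYY ⇒ qqqTYYY ⇒ qqqqTYYYY ⇒ qqqqxYYYY ⇒ qqqqxkYYY ⇒ qqqqxkkYY ⇒ qqqqxkkqYqY ⇒ qqqqxkkqqYqqY ⇒ qqqqxkkqqqYqqqY ⇒ qqqqxkkqqqqYqqqqY ⇒ qqqqxkkqqqqkqqqqY ⇒ qqqqxkkqqqqkqqqqqYq ⇒ qqqqxkkqqqqkqqqqqkq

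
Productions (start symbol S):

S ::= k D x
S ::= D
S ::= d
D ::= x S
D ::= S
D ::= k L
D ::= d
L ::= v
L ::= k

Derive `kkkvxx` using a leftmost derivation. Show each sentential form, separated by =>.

S => kDx   [S ::= k D x]
kDx => kSx   [D ::= S]
kSx => kkDxx   [S ::= k D x]
kkDxx => kkkLxx   [D ::= k L]
kkkLxx => kkkvxx   [L ::= v]

S => kDx => kSx => kkDxx => kkkLxx => kkkvxx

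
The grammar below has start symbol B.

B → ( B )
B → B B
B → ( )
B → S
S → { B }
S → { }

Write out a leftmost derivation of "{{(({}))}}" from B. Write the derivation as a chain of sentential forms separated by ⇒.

B ⇒ S   [B → S]
S ⇒ {B}   [S → { B }]
{B} ⇒ {S}   [B → S]
{S} ⇒ {{B}}   [S → { B }]
{{B}} ⇒ {{(B)}}   [B → ( B )]
{{(B)}} ⇒ {{((B))}}   [B → ( B )]
{{((B))}} ⇒ {{((S))}}   [B → S]
{{((S))}} ⇒ {{(({}))}}   [S → { }]

B⇒S⇒{B}⇒{S}⇒{{B}}⇒{{(B)}}⇒{{((B))}}⇒{{((S))}}⇒{{(({}))}}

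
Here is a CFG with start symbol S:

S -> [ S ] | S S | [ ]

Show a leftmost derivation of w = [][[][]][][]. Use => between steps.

S => SS   [S -> S S]
SS => SSS   [S -> S S]
SSS => []SS   [S -> [ ]]
[]SS => []SSS   [S -> S S]
[]SSS => [][S]SS   [S -> [ S ]]
[][S]SS => [][SS]SS   [S -> S S]
[][SS]SS => [][[]S]SS   [S -> [ ]]
[][[]S]SS => [][[][]]SS   [S -> [ ]]
[][[][]]SS => [][[][]][]S   [S -> [ ]]
[][[][]][]S => [][[][]][][]   [S -> [ ]]

S=>SS=>SSS=>[]SS=>[]SSS=>[][S]SS=>[][SS]SS=>[][[]S]SS=>[][[][]]SS=>[][[][]][]S=>[][[][]][][]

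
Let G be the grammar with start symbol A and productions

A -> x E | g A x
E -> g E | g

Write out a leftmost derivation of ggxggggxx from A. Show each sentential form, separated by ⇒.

A ⇒ gAx ⇒ ggAxx ⇒ ggxExx ⇒ ggxgExx ⇒ ggxggExx ⇒ ggxgggExx ⇒ ggxggggxx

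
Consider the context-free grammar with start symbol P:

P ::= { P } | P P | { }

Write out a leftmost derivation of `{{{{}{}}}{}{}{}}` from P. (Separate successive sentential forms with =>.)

P => {P} => {PP} => {PPP} => {PPPP} => {{P}PPP} => {{{P}}PPP} => {{{PP}}PPP} => {{{{}P}}PPP} => {{{{}{}}}PPP} => {{{{}{}}}{}PP} => {{{{}{}}}{}{}P} => {{{{}{}}}{}{}{}}

P => {P}   [P ::= { P }]
{P} => {PP}   [P ::= P P]
{PP} => {PPP}   [P ::= P P]
{PPP} => {PPPP}   [P ::= P P]
{PPPP} => {{P}PPP}   [P ::= { P }]
{{P}PPP} => {{{P}}PPP}   [P ::= { P }]
{{{P}}PPP} => {{{PP}}PPP}   [P ::= P P]
{{{PP}}PPP} => {{{{}P}}PPP}   [P ::= { }]
{{{{}P}}PPP} => {{{{}{}}}PPP}   [P ::= { }]
{{{{}{}}}PPP} => {{{{}{}}}{}PP}   [P ::= { }]
{{{{}{}}}{}PP} => {{{{}{}}}{}{}P}   [P ::= { }]
{{{{}{}}}{}{}P} => {{{{}{}}}{}{}{}}   [P ::= { }]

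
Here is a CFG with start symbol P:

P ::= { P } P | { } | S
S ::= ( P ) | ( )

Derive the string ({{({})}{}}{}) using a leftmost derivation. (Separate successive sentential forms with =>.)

P => S => (P) => ({P}P) => ({{P}P}P) => ({{S}P}P) => ({{(P)}P}P) => ({{({})}P}P) => ({{({})}{}}P) => ({{({})}{}}{})

P => S   [P ::= S]
S => (P)   [S ::= ( P )]
(P) => ({P}P)   [P ::= { P } P]
({P}P) => ({{P}P}P)   [P ::= { P } P]
({{P}P}P) => ({{S}P}P)   [P ::= S]
({{S}P}P) => ({{(P)}P}P)   [S ::= ( P )]
({{(P)}P}P) => ({{({})}P}P)   [P ::= { }]
({{({})}P}P) => ({{({})}{}}P)   [P ::= { }]
({{({})}{}}P) => ({{({})}{}}{})   [P ::= { }]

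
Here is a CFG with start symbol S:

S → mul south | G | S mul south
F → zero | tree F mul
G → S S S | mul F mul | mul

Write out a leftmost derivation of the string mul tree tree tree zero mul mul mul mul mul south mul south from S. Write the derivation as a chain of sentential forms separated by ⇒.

S ⇒ S mul south ⇒ S mul south mul south ⇒ G mul south mul south ⇒ mul F mul mul south mul south ⇒ mul tree F mul mul mul south mul south ⇒ mul tree tree F mul mul mul mul south mul south ⇒ mul tree tree tree F mul mul mul mul mul south mul south ⇒ mul tree tree tree zero mul mul mul mul mul south mul south

S ⇒ S mul south   [S → S mul south]
S mul south ⇒ S mul south mul south   [S → S mul south]
S mul south mul south ⇒ G mul south mul south   [S → G]
G mul south mul south ⇒ mul F mul mul south mul south   [G → mul F mul]
mul F mul mul south mul south ⇒ mul tree F mul mul mul south mul south   [F → tree F mul]
mul tree F mul mul mul south mul south ⇒ mul tree tree F mul mul mul mul south mul south   [F → tree F mul]
mul tree tree F mul mul mul mul south mul south ⇒ mul tree tree tree F mul mul mul mul mul south mul south   [F → tree F mul]
mul tree tree tree F mul mul mul mul mul south mul south ⇒ mul tree tree tree zero mul mul mul mul mul south mul south   [F → zero]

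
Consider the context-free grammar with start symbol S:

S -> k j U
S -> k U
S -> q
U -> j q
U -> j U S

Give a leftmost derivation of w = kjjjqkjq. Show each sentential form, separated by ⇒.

S ⇒ kjU ⇒ kjjUS ⇒ kjjjqS ⇒ kjjjqkU ⇒ kjjjqkjq

S ⇒ kjU   [S -> k j U]
kjU ⇒ kjjUS   [U -> j U S]
kjjUS ⇒ kjjjqS   [U -> j q]
kjjjqS ⇒ kjjjqkU   [S -> k U]
kjjjqkU ⇒ kjjjqkjq   [U -> j q]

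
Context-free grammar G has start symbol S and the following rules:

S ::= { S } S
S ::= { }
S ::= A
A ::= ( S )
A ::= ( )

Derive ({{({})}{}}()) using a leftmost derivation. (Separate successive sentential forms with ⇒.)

S ⇒ A   [S ::= A]
A ⇒ (S)   [A ::= ( S )]
(S) ⇒ ({S}S)   [S ::= { S } S]
({S}S) ⇒ ({{S}S}S)   [S ::= { S } S]
({{S}S}S) ⇒ ({{A}S}S)   [S ::= A]
({{A}S}S) ⇒ ({{(S)}S}S)   [A ::= ( S )]
({{(S)}S}S) ⇒ ({{({})}S}S)   [S ::= { }]
({{({})}S}S) ⇒ ({{({})}{}}S)   [S ::= { }]
({{({})}{}}S) ⇒ ({{({})}{}}A)   [S ::= A]
({{({})}{}}A) ⇒ ({{({})}{}}())   [A ::= ( )]

S ⇒ A ⇒ (S) ⇒ ({S}S) ⇒ ({{S}S}S) ⇒ ({{A}S}S) ⇒ ({{(S)}S}S) ⇒ ({{({})}S}S) ⇒ ({{({})}{}}S) ⇒ ({{({})}{}}A) ⇒ ({{({})}{}}())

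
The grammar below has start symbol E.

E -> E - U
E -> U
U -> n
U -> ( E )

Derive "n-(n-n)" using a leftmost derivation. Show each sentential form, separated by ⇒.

E⇒E-U⇒U-U⇒n-U⇒n-(E)⇒n-(E-U)⇒n-(U-U)⇒n-(n-U)⇒n-(n-n)

E ⇒ E-U   [E -> E - U]
E-U ⇒ U-U   [E -> U]
U-U ⇒ n-U   [U -> n]
n-U ⇒ n-(E)   [U -> ( E )]
n-(E) ⇒ n-(E-U)   [E -> E - U]
n-(E-U) ⇒ n-(U-U)   [E -> U]
n-(U-U) ⇒ n-(n-U)   [U -> n]
n-(n-U) ⇒ n-(n-n)   [U -> n]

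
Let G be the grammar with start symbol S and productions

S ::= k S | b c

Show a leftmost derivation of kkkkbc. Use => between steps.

S => kS   [S ::= k S]
kS => kkS   [S ::= k S]
kkS => kkkS   [S ::= k S]
kkkS => kkkkS   [S ::= k S]
kkkkS => kkkkbc   [S ::= b c]

S => kS => kkS => kkkS => kkkkS => kkkkbc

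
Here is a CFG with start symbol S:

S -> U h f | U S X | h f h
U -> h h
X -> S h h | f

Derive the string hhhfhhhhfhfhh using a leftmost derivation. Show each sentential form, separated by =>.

S=>USX=>hhSX=>hhhfhX=>hhhfhShh=>hhhfhUSXhh=>hhhfhhhSXhh=>hhhfhhhhfhXhh=>hhhfhhhhfhfhh

S => USX   [S -> U S X]
USX => hhSX   [U -> h h]
hhSX => hhhfhX   [S -> h f h]
hhhfhX => hhhfhShh   [X -> S h h]
hhhfhShh => hhhfhUSXhh   [S -> U S X]
hhhfhUSXhh => hhhfhhhSXhh   [U -> h h]
hhhfhhhSXhh => hhhfhhhhfhXhh   [S -> h f h]
hhhfhhhhfhXhh => hhhfhhhhfhfhh   [X -> f]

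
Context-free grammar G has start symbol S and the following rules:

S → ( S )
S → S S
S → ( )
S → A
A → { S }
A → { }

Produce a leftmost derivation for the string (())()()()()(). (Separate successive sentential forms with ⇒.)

S ⇒ SS   [S → S S]
SS ⇒ SSS   [S → S S]
SSS ⇒ SSSS   [S → S S]
SSSS ⇒ SSSSS   [S → S S]
SSSSS ⇒ SSSSSS   [S → S S]
SSSSSS ⇒ (S)SSSSS   [S → ( S )]
(S)SSSSS ⇒ (())SSSSS   [S → ( )]
(())SSSSS ⇒ (())()SSSS   [S → ( )]
(())()SSSS ⇒ (())()()SSS   [S → ( )]
(())()()SSS ⇒ (())()()()SS   [S → ( )]
(())()()()SS ⇒ (())()()()()S   [S → ( )]
(())()()()()S ⇒ (())()()()()()   [S → ( )]

S ⇒ SS ⇒ SSS ⇒ SSSS ⇒ SSSSS ⇒ SSSSSS ⇒ (S)SSSSS ⇒ (())SSSSS ⇒ (())()SSSS ⇒ (())()()SSS ⇒ (())()()()SS ⇒ (())()()()()S ⇒ (())()()()()()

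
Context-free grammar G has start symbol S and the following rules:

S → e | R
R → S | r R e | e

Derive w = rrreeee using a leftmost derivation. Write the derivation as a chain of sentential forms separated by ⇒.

S⇒R⇒rRe⇒rrRee⇒rrrReee⇒rrreeee

S ⇒ R   [S → R]
R ⇒ rRe   [R → r R e]
rRe ⇒ rrRee   [R → r R e]
rrRee ⇒ rrrReee   [R → r R e]
rrrReee ⇒ rrreeee   [R → e]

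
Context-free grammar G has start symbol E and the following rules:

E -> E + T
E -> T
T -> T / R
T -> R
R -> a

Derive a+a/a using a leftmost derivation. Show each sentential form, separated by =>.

E=>E+T=>T+T=>R+T=>a+T=>a+T/R=>a+R/R=>a+a/R=>a+a/a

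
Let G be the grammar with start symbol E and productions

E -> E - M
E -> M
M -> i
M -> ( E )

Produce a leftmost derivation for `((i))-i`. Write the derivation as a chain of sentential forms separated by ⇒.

E⇒E-M⇒M-M⇒(E)-M⇒(M)-M⇒((E))-M⇒((M))-M⇒((i))-M⇒((i))-i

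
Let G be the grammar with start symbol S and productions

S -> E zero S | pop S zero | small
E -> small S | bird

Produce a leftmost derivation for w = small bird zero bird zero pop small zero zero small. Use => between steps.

S => E zero S => small S zero S => small E zero S zero S => small bird zero S zero S => small bird zero E zero S zero S => small bird zero bird zero S zero S => small bird zero bird zero pop S zero zero S => small bird zero bird zero pop small zero zero S => small bird zero bird zero pop small zero zero small

S => E zero S   [S -> E zero S]
E zero S => small S zero S   [E -> small S]
small S zero S => small E zero S zero S   [S -> E zero S]
small E zero S zero S => small bird zero S zero S   [E -> bird]
small bird zero S zero S => small bird zero E zero S zero S   [S -> E zero S]
small bird zero E zero S zero S => small bird zero bird zero S zero S   [E -> bird]
small bird zero bird zero S zero S => small bird zero bird zero pop S zero zero S   [S -> pop S zero]
small bird zero bird zero pop S zero zero S => small bird zero bird zero pop small zero zero S   [S -> small]
small bird zero bird zero pop small zero zero S => small bird zero bird zero pop small zero zero small   [S -> small]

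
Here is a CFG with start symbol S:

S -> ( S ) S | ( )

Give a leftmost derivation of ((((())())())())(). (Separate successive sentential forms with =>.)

S=>(S)S=>((S)S)S=>(((S)S)S)S=>((((S)S)S)S)S=>((((())S)S)S)S=>((((())())S)S)S=>((((())())())S)S=>((((())())())())S=>((((())())())())()

S => (S)S   [S -> ( S ) S]
(S)S => ((S)S)S   [S -> ( S ) S]
((S)S)S => (((S)S)S)S   [S -> ( S ) S]
(((S)S)S)S => ((((S)S)S)S)S   [S -> ( S ) S]
((((S)S)S)S)S => ((((())S)S)S)S   [S -> ( )]
((((())S)S)S)S => ((((())())S)S)S   [S -> ( )]
((((())())S)S)S => ((((())())())S)S   [S -> ( )]
((((())())())S)S => ((((())())())())S   [S -> ( )]
((((())())())())S => ((((())())())())()   [S -> ( )]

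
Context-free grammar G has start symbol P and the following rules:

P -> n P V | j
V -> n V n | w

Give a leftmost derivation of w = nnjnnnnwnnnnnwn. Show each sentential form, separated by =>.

P => nPV   [P -> n P V]
nPV => nnPVV   [P -> n P V]
nnPVV => nnjVV   [P -> j]
nnjVV => nnjnVnV   [V -> n V n]
nnjnVnV => nnjnnVnnV   [V -> n V n]
nnjnnVnnV => nnjnnnVnnnV   [V -> n V n]
nnjnnnVnnnV => nnjnnnnVnnnnV   [V -> n V n]
nnjnnnnVnnnnV => nnjnnnnwnnnnV   [V -> w]
nnjnnnnwnnnnV => nnjnnnnwnnnnnVn   [V -> n V n]
nnjnnnnwnnnnnVn => nnjnnnnwnnnnnwn   [V -> w]

P => nPV => nnPVV => nnjVV => nnjnVnV => nnjnnVnnV => nnjnnnVnnnV => nnjnnnnVnnnnV => nnjnnnnwnnnnV => nnjnnnnwnnnnnVn => nnjnnnnwnnnnnwn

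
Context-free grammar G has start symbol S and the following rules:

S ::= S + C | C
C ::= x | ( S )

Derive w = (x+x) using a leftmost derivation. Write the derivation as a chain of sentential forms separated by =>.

S => C => (S) => (S+C) => (C+C) => (x+C) => (x+x)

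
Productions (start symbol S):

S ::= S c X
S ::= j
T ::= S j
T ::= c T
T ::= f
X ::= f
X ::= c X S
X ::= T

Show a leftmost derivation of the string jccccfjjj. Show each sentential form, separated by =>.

S => ScX => jcX => jccXS => jcccXSS => jccccXSSS => jccccfSSS => jccccfjSS => jccccfjjS => jccccfjjj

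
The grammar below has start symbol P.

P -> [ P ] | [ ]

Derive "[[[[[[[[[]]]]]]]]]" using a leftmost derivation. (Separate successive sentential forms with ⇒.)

P ⇒ [P] ⇒ [[P]] ⇒ [[[P]]] ⇒ [[[[P]]]] ⇒ [[[[[P]]]]] ⇒ [[[[[[P]]]]]] ⇒ [[[[[[[P]]]]]]] ⇒ [[[[[[[[P]]]]]]]] ⇒ [[[[[[[[[]]]]]]]]]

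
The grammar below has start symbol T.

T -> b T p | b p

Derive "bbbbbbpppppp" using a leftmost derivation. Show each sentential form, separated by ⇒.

T ⇒ bTp ⇒ bbTpp ⇒ bbbTppp ⇒ bbbbTpppp ⇒ bbbbbTppppp ⇒ bbbbbbpppppp

T ⇒ bTp   [T -> b T p]
bTp ⇒ bbTpp   [T -> b T p]
bbTpp ⇒ bbbTppp   [T -> b T p]
bbbTppp ⇒ bbbbTpppp   [T -> b T p]
bbbbTpppp ⇒ bbbbbTppppp   [T -> b T p]
bbbbbTppppp ⇒ bbbbbbpppppp   [T -> b p]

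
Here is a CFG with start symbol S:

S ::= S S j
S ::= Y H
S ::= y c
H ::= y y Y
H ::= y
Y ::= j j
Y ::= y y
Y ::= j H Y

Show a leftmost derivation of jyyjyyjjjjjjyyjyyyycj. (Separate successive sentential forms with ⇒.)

S ⇒ SSj ⇒ YHSj ⇒ jHYHSj ⇒ jyyYYHSj ⇒ jyyjHYYHSj ⇒ jyyjyyYYYHSj ⇒ jyyjyyjjYYHSj ⇒ jyyjyyjjjjYHSj ⇒ jyyjyyjjjjjjHSj ⇒ jyyjyyjjjjjjyyYSj ⇒ jyyjyyjjjjjjyyjHYSj ⇒ jyyjyyjjjjjjyyjyYSj ⇒ jyyjyyjjjjjjyyjyyySj ⇒ jyyjyyjjjjjjyyjyyyycj

S ⇒ SSj   [S ::= S S j]
SSj ⇒ YHSj   [S ::= Y H]
YHSj ⇒ jHYHSj   [Y ::= j H Y]
jHYHSj ⇒ jyyYYHSj   [H ::= y y Y]
jyyYYHSj ⇒ jyyjHYYHSj   [Y ::= j H Y]
jyyjHYYHSj ⇒ jyyjyyYYYHSj   [H ::= y y Y]
jyyjyyYYYHSj ⇒ jyyjyyjjYYHSj   [Y ::= j j]
jyyjyyjjYYHSj ⇒ jyyjyyjjjjYHSj   [Y ::= j j]
jyyjyyjjjjYHSj ⇒ jyyjyyjjjjjjHSj   [Y ::= j j]
jyyjyyjjjjjjHSj ⇒ jyyjyyjjjjjjyyYSj   [H ::= y y Y]
jyyjyyjjjjjjyyYSj ⇒ jyyjyyjjjjjjyyjHYSj   [Y ::= j H Y]
jyyjyyjjjjjjyyjHYSj ⇒ jyyjyyjjjjjjyyjyYSj   [H ::= y]
jyyjyyjjjjjjyyjyYSj ⇒ jyyjyyjjjjjjyyjyyySj   [Y ::= y y]
jyyjyyjjjjjjyyjyyySj ⇒ jyyjyyjjjjjjyyjyyyycj   [S ::= y c]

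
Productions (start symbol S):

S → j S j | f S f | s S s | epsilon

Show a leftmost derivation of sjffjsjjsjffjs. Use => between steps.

S => sSs   [S → s S s]
sSs => sjSjs   [S → j S j]
sjSjs => sjfSfjs   [S → f S f]
sjfSfjs => sjffSffjs   [S → f S f]
sjffSffjs => sjffjSjffjs   [S → j S j]
sjffjSjffjs => sjffjsSsjffjs   [S → s S s]
sjffjsSsjffjs => sjffjsjSjsjffjs   [S → j S j]
sjffjsjSjsjffjs => sjffjsjjsjffjs   [S → epsilon]

S => sSs => sjSjs => sjfSfjs => sjffSffjs => sjffjSjffjs => sjffjsSsjffjs => sjffjsjSjsjffjs => sjffjsjjsjffjs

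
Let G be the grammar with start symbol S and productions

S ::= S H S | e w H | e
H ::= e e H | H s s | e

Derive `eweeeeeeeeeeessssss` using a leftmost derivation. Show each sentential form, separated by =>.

S => ewH => eweeH => eweeeeH => eweeeeHss => eweeeeeeHss => eweeeeeeeeHss => eweeeeeeeeeeHss => eweeeeeeeeeeHssss => eweeeeeeeeeeHssssss => eweeeeeeeeeeessssss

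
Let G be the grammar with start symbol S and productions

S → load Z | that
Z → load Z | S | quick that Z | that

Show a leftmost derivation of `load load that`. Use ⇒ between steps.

S ⇒ load Z ⇒ load S ⇒ load load Z ⇒ load load that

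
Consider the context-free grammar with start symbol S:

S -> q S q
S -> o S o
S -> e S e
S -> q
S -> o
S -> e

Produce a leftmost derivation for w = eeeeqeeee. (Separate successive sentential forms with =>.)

S=>eSe=>eeSee=>eeeSeee=>eeeeSeeee=>eeeeqeeee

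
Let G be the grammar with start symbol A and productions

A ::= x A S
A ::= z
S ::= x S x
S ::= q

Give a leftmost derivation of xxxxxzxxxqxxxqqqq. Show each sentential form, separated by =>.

A => xAS => xxASS => xxxASSS => xxxxASSSS => xxxxxASSSSS => xxxxxzSSSSS => xxxxxzxSxSSSS => xxxxxzxxSxxSSSS => xxxxxzxxxSxxxSSSS => xxxxxzxxxqxxxSSSS => xxxxxzxxxqxxxqSSS => xxxxxzxxxqxxxqqSS => xxxxxzxxxqxxxqqqS => xxxxxzxxxqxxxqqqq

A => xAS   [A ::= x A S]
xAS => xxASS   [A ::= x A S]
xxASS => xxxASSS   [A ::= x A S]
xxxASSS => xxxxASSSS   [A ::= x A S]
xxxxASSSS => xxxxxASSSSS   [A ::= x A S]
xxxxxASSSSS => xxxxxzSSSSS   [A ::= z]
xxxxxzSSSSS => xxxxxzxSxSSSS   [S ::= x S x]
xxxxxzxSxSSSS => xxxxxzxxSxxSSSS   [S ::= x S x]
xxxxxzxxSxxSSSS => xxxxxzxxxSxxxSSSS   [S ::= x S x]
xxxxxzxxxSxxxSSSS => xxxxxzxxxqxxxSSSS   [S ::= q]
xxxxxzxxxqxxxSSSS => xxxxxzxxxqxxxqSSS   [S ::= q]
xxxxxzxxxqxxxqSSS => xxxxxzxxxqxxxqqSS   [S ::= q]
xxxxxzxxxqxxxqqSS => xxxxxzxxxqxxxqqqS   [S ::= q]
xxxxxzxxxqxxxqqqS => xxxxxzxxxqxxxqqqq   [S ::= q]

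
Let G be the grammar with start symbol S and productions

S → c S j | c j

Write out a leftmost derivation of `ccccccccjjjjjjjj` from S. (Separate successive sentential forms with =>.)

S => cSj => ccSjj => cccSjjj => ccccSjjjj => cccccSjjjjj => ccccccSjjjjjj => cccccccSjjjjjjj => ccccccccjjjjjjjj

S => cSj   [S → c S j]
cSj => ccSjj   [S → c S j]
ccSjj => cccSjjj   [S → c S j]
cccSjjj => ccccSjjjj   [S → c S j]
ccccSjjjj => cccccSjjjjj   [S → c S j]
cccccSjjjjj => ccccccSjjjjjj   [S → c S j]
ccccccSjjjjjj => cccccccSjjjjjjj   [S → c S j]
cccccccSjjjjjjj => ccccccccjjjjjjjj   [S → c j]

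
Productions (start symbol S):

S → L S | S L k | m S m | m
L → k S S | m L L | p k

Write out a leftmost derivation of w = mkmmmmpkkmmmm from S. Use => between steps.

S => mSm => mLSm => mkSSSm => mkmSmSSm => mkmSLkmSSm => mkmmSmLkmSSm => mkmmmmLkmSSm => mkmmmmpkkmSSm => mkmmmmpkkmmSm => mkmmmmpkkmmmm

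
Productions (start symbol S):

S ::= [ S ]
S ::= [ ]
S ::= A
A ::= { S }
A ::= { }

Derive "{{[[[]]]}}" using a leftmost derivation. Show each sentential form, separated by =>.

S => A   [S ::= A]
A => {S}   [A ::= { S }]
{S} => {A}   [S ::= A]
{A} => {{S}}   [A ::= { S }]
{{S}} => {{[S]}}   [S ::= [ S ]]
{{[S]}} => {{[[S]]}}   [S ::= [ S ]]
{{[[S]]}} => {{[[[]]]}}   [S ::= [ ]]

S => A => {S} => {A} => {{S}} => {{[S]}} => {{[[S]]}} => {{[[[]]]}}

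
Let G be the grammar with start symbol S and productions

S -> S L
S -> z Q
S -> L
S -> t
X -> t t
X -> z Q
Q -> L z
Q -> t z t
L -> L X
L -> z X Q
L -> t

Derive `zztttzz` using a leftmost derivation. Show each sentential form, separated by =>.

S => zQ   [S -> z Q]
zQ => zLz   [Q -> L z]
zLz => zzXQz   [L -> z X Q]
zzXQz => zzttQz   [X -> t t]
zzttQz => zzttLzz   [Q -> L z]
zzttLzz => zztttzz   [L -> t]

S => zQ => zLz => zzXQz => zzttQz => zzttLzz => zztttzz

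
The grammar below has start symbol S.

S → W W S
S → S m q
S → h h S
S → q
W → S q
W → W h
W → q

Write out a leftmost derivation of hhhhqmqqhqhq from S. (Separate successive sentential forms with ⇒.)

S ⇒ hhS ⇒ hhWWS ⇒ hhWhWS ⇒ hhSqhWS ⇒ hhhhSqhWS ⇒ hhhhSmqqhWS ⇒ hhhhqmqqhWS ⇒ hhhhqmqqhWhS ⇒ hhhhqmqqhqhS ⇒ hhhhqmqqhqhq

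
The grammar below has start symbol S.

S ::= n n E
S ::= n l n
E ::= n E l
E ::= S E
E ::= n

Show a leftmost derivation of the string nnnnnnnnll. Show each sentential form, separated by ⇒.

S ⇒ nnE   [S ::= n n E]
nnE ⇒ nnSE   [E ::= S E]
nnSE ⇒ nnnnEE   [S ::= n n E]
nnnnEE ⇒ nnnnnE   [E ::= n]
nnnnnE ⇒ nnnnnnEl   [E ::= n E l]
nnnnnnEl ⇒ nnnnnnnEll   [E ::= n E l]
nnnnnnnEll ⇒ nnnnnnnnll   [E ::= n]

S ⇒ nnE ⇒ nnSE ⇒ nnnnEE ⇒ nnnnnE ⇒ nnnnnnEl ⇒ nnnnnnnEll ⇒ nnnnnnnnll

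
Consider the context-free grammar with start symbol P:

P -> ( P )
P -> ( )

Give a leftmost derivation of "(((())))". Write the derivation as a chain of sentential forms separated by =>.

P => (P) => ((P)) => (((P))) => (((())))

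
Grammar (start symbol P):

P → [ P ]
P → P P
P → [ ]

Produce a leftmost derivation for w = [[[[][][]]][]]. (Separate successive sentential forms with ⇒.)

P ⇒ [P] ⇒ [PP] ⇒ [[P]P] ⇒ [[[P]]P] ⇒ [[[PP]]P] ⇒ [[[PPP]]P] ⇒ [[[[]PP]]P] ⇒ [[[[][]P]]P] ⇒ [[[[][][]]]P] ⇒ [[[[][][]]][]]

P ⇒ [P]   [P → [ P ]]
[P] ⇒ [PP]   [P → P P]
[PP] ⇒ [[P]P]   [P → [ P ]]
[[P]P] ⇒ [[[P]]P]   [P → [ P ]]
[[[P]]P] ⇒ [[[PP]]P]   [P → P P]
[[[PP]]P] ⇒ [[[PPP]]P]   [P → P P]
[[[PPP]]P] ⇒ [[[[]PP]]P]   [P → [ ]]
[[[[]PP]]P] ⇒ [[[[][]P]]P]   [P → [ ]]
[[[[][]P]]P] ⇒ [[[[][][]]]P]   [P → [ ]]
[[[[][][]]]P] ⇒ [[[[][][]]][]]   [P → [ ]]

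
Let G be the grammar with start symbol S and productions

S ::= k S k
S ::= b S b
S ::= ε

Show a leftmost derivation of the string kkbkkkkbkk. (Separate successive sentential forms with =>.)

S => kSk   [S ::= k S k]
kSk => kkSkk   [S ::= k S k]
kkSkk => kkbSbkk   [S ::= b S b]
kkbSbkk => kkbkSkbkk   [S ::= k S k]
kkbkSkbkk => kkbkkSkkbkk   [S ::= k S k]
kkbkkSkkbkk => kkbkkkkbkk   [S ::= ε]

S => kSk => kkSkk => kkbSbkk => kkbkSkbkk => kkbkkSkkbkk => kkbkkkkbkk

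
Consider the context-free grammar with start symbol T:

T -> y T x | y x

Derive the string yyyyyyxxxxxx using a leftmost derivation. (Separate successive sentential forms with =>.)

T=>yTx=>yyTxx=>yyyTxxx=>yyyyTxxxx=>yyyyyTxxxxx=>yyyyyyxxxxxx

T => yTx   [T -> y T x]
yTx => yyTxx   [T -> y T x]
yyTxx => yyyTxxx   [T -> y T x]
yyyTxxx => yyyyTxxxx   [T -> y T x]
yyyyTxxxx => yyyyyTxxxxx   [T -> y T x]
yyyyyTxxxxx => yyyyyyxxxxxx   [T -> y x]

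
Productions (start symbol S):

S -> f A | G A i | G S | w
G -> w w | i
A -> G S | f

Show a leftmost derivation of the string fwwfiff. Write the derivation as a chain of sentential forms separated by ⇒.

S⇒fA⇒fGS⇒fwwS⇒fwwfA⇒fwwfGS⇒fwwfiS⇒fwwfifA⇒fwwfiff

S ⇒ fA   [S -> f A]
fA ⇒ fGS   [A -> G S]
fGS ⇒ fwwS   [G -> w w]
fwwS ⇒ fwwfA   [S -> f A]
fwwfA ⇒ fwwfGS   [A -> G S]
fwwfGS ⇒ fwwfiS   [G -> i]
fwwfiS ⇒ fwwfifA   [S -> f A]
fwwfifA ⇒ fwwfiff   [A -> f]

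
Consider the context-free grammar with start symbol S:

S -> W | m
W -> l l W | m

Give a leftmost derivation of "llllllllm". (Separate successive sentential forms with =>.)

S=>W=>llW=>llllW=>llllllW=>llllllllW=>llllllllm

S => W   [S -> W]
W => llW   [W -> l l W]
llW => llllW   [W -> l l W]
llllW => llllllW   [W -> l l W]
llllllW => llllllllW   [W -> l l W]
llllllllW => llllllllm   [W -> m]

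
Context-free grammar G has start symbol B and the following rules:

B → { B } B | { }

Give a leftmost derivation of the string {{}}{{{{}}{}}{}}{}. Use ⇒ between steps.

B ⇒ {B}B ⇒ {{}}B ⇒ {{}}{B}B ⇒ {{}}{{B}B}B ⇒ {{}}{{{B}B}B}B ⇒ {{}}{{{{}}B}B}B ⇒ {{}}{{{{}}{}}B}B ⇒ {{}}{{{{}}{}}{}}B ⇒ {{}}{{{{}}{}}{}}{}

B ⇒ {B}B   [B → { B } B]
{B}B ⇒ {{}}B   [B → { }]
{{}}B ⇒ {{}}{B}B   [B → { B } B]
{{}}{B}B ⇒ {{}}{{B}B}B   [B → { B } B]
{{}}{{B}B}B ⇒ {{}}{{{B}B}B}B   [B → { B } B]
{{}}{{{B}B}B}B ⇒ {{}}{{{{}}B}B}B   [B → { }]
{{}}{{{{}}B}B}B ⇒ {{}}{{{{}}{}}B}B   [B → { }]
{{}}{{{{}}{}}B}B ⇒ {{}}{{{{}}{}}{}}B   [B → { }]
{{}}{{{{}}{}}{}}B ⇒ {{}}{{{{}}{}}{}}{}   [B → { }]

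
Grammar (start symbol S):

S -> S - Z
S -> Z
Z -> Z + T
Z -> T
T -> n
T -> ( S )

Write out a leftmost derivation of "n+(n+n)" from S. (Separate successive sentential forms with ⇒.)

S ⇒ Z ⇒ Z+T ⇒ T+T ⇒ n+T ⇒ n+(S) ⇒ n+(Z) ⇒ n+(Z+T) ⇒ n+(T+T) ⇒ n+(n+T) ⇒ n+(n+n)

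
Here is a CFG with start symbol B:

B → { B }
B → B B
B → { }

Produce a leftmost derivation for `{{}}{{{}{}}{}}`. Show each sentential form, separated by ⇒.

B⇒BB⇒{B}B⇒{{}}B⇒{{}}{B}⇒{{}}{BB}⇒{{}}{{B}B}⇒{{}}{{BB}B}⇒{{}}{{{}B}B}⇒{{}}{{{}{}}B}⇒{{}}{{{}{}}{}}

B ⇒ BB   [B → B B]
BB ⇒ {B}B   [B → { B }]
{B}B ⇒ {{}}B   [B → { }]
{{}}B ⇒ {{}}{B}   [B → { B }]
{{}}{B} ⇒ {{}}{BB}   [B → B B]
{{}}{BB} ⇒ {{}}{{B}B}   [B → { B }]
{{}}{{B}B} ⇒ {{}}{{BB}B}   [B → B B]
{{}}{{BB}B} ⇒ {{}}{{{}B}B}   [B → { }]
{{}}{{{}B}B} ⇒ {{}}{{{}{}}B}   [B → { }]
{{}}{{{}{}}B} ⇒ {{}}{{{}{}}{}}   [B → { }]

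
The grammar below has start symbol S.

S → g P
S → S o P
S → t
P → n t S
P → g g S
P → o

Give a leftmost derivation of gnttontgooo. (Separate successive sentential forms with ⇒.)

S ⇒ gP ⇒ gntS ⇒ gntSoP ⇒ gntSoPoP ⇒ gnttoPoP ⇒ gnttontSoP ⇒ gnttontgPoP ⇒ gnttontgooP ⇒ gnttontgooo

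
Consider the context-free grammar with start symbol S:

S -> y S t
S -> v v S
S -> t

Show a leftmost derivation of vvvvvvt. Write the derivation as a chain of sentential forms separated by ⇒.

S ⇒ vvS   [S -> v v S]
vvS ⇒ vvvvS   [S -> v v S]
vvvvS ⇒ vvvvvvS   [S -> v v S]
vvvvvvS ⇒ vvvvvvt   [S -> t]

S ⇒ vvS ⇒ vvvvS ⇒ vvvvvvS ⇒ vvvvvvt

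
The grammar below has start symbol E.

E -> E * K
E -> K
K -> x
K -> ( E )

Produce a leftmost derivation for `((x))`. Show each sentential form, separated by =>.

E=>K=>(E)=>(K)=>((E))=>((K))=>((x))

E => K   [E -> K]
K => (E)   [K -> ( E )]
(E) => (K)   [E -> K]
(K) => ((E))   [K -> ( E )]
((E)) => ((K))   [E -> K]
((K)) => ((x))   [K -> x]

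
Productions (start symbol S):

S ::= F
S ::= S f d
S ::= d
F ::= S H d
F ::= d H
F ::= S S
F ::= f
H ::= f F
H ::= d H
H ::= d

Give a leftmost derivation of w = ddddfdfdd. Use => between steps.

S => F   [S ::= F]
F => SS   [F ::= S S]
SS => FS   [S ::= F]
FS => SSS   [F ::= S S]
SSS => dSS   [S ::= d]
dSS => dSfdS   [S ::= S f d]
dSfdS => dSfdfdS   [S ::= S f d]
dSfdfdS => dFfdfdS   [S ::= F]
dFfdfdS => dSHdfdfdS   [F ::= S H d]
dSHdfdfdS => ddHdfdfdS   [S ::= d]
ddHdfdfdS => ddddfdfdS   [H ::= d]
ddddfdfdS => ddddfdfdd   [S ::= d]

S => F => SS => FS => SSS => dSS => dSfdS => dSfdfdS => dFfdfdS => dSHdfdfdS => ddHdfdfdS => ddddfdfdS => ddddfdfdd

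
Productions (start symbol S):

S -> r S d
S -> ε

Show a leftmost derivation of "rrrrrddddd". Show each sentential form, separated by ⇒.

S ⇒ rSd ⇒ rrSdd ⇒ rrrSddd ⇒ rrrrSdddd ⇒ rrrrrSddddd ⇒ rrrrrddddd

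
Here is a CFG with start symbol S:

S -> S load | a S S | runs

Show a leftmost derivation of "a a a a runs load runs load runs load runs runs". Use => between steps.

S => a S S => a a S S S => a a S load S S => a a a S S load S S => a a a S load S load S S => a a a a S S load S load S S => a a a a S load S load S load S S => a a a a runs load S load S load S S => a a a a runs load runs load S load S S => a a a a runs load runs load runs load S S => a a a a runs load runs load runs load runs S => a a a a runs load runs load runs load runs runs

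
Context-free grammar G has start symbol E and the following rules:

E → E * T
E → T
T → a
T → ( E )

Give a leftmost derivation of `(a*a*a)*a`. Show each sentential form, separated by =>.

E=>E*T=>T*T=>(E)*T=>(E*T)*T=>(E*T*T)*T=>(T*T*T)*T=>(a*T*T)*T=>(a*a*T)*T=>(a*a*a)*T=>(a*a*a)*a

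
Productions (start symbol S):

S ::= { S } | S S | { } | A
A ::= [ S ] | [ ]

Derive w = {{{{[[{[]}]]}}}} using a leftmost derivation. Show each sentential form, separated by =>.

S => {S} => {{S}} => {{{S}}} => {{{{S}}}} => {{{{A}}}} => {{{{[S]}}}} => {{{{[A]}}}} => {{{{[[S]]}}}} => {{{{[[{S}]]}}}} => {{{{[[{A}]]}}}} => {{{{[[{[]}]]}}}}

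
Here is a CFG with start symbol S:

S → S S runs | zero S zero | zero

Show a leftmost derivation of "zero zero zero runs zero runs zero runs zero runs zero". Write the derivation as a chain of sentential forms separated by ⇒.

S ⇒ zero S zero ⇒ zero S S runs zero ⇒ zero S S runs S runs zero ⇒ zero S S runs S runs S runs zero ⇒ zero S S runs S runs S runs S runs zero ⇒ zero zero S runs S runs S runs S runs zero ⇒ zero zero zero runs S runs S runs S runs zero ⇒ zero zero zero runs zero runs S runs S runs zero ⇒ zero zero zero runs zero runs zero runs S runs zero ⇒ zero zero zero runs zero runs zero runs zero runs zero

S ⇒ zero S zero   [S → zero S zero]
zero S zero ⇒ zero S S runs zero   [S → S S runs]
zero S S runs zero ⇒ zero S S runs S runs zero   [S → S S runs]
zero S S runs S runs zero ⇒ zero S S runs S runs S runs zero   [S → S S runs]
zero S S runs S runs S runs zero ⇒ zero S S runs S runs S runs S runs zero   [S → S S runs]
zero S S runs S runs S runs S runs zero ⇒ zero zero S runs S runs S runs S runs zero   [S → zero]
zero zero S runs S runs S runs S runs zero ⇒ zero zero zero runs S runs S runs S runs zero   [S → zero]
zero zero zero runs S runs S runs S runs zero ⇒ zero zero zero runs zero runs S runs S runs zero   [S → zero]
zero zero zero runs zero runs S runs S runs zero ⇒ zero zero zero runs zero runs zero runs S runs zero   [S → zero]
zero zero zero runs zero runs zero runs S runs zero ⇒ zero zero zero runs zero runs zero runs zero runs zero   [S → zero]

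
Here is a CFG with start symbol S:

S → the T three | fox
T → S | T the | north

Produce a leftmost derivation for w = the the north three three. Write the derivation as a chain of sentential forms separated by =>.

S => the T three => the S three => the the T three three => the the north three three

S => the T three   [S → the T three]
the T three => the S three   [T → S]
the S three => the the T three three   [S → the T three]
the the T three three => the the north three three   [T → north]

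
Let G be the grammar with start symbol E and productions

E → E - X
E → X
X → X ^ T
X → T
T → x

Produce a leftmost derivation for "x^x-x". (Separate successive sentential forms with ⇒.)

E ⇒ E-X   [E → E - X]
E-X ⇒ X-X   [E → X]
X-X ⇒ X^T-X   [X → X ^ T]
X^T-X ⇒ T^T-X   [X → T]
T^T-X ⇒ x^T-X   [T → x]
x^T-X ⇒ x^x-X   [T → x]
x^x-X ⇒ x^x-T   [X → T]
x^x-T ⇒ x^x-x   [T → x]

E ⇒ E-X ⇒ X-X ⇒ X^T-X ⇒ T^T-X ⇒ x^T-X ⇒ x^x-X ⇒ x^x-T ⇒ x^x-x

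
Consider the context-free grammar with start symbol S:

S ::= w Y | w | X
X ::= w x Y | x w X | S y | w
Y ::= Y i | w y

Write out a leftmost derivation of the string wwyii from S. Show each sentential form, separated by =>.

S=>wY=>wYi=>wYii=>wwyii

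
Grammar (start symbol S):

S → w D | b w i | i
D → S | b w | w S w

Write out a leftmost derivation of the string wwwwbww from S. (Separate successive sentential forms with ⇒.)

S ⇒ wD   [S → w D]
wD ⇒ wwSw   [D → w S w]
wwSw ⇒ wwwDw   [S → w D]
wwwDw ⇒ wwwSw   [D → S]
wwwSw ⇒ wwwwDw   [S → w D]
wwwwDw ⇒ wwwwbww   [D → b w]

S ⇒ wD ⇒ wwSw ⇒ wwwDw ⇒ wwwSw ⇒ wwwwDw ⇒ wwwwbww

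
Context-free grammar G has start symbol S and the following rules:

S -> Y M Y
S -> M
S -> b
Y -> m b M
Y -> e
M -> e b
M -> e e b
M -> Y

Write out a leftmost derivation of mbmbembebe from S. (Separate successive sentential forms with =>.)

S => YMY => mbMMY => mbYMY => mbmbMMY => mbmbYMY => mbmbeMY => mbmbeYY => mbmbembMY => mbmbembebY => mbmbembebe

S => YMY   [S -> Y M Y]
YMY => mbMMY   [Y -> m b M]
mbMMY => mbYMY   [M -> Y]
mbYMY => mbmbMMY   [Y -> m b M]
mbmbMMY => mbmbYMY   [M -> Y]
mbmbYMY => mbmbeMY   [Y -> e]
mbmbeMY => mbmbeYY   [M -> Y]
mbmbeYY => mbmbembMY   [Y -> m b M]
mbmbembMY => mbmbembebY   [M -> e b]
mbmbembebY => mbmbembebe   [Y -> e]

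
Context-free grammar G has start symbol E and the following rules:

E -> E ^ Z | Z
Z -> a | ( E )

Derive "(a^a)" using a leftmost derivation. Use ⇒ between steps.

E ⇒ Z ⇒ (E) ⇒ (E^Z) ⇒ (Z^Z) ⇒ (a^Z) ⇒ (a^a)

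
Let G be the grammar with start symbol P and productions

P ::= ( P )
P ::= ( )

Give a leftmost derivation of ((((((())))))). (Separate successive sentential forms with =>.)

P => (P) => ((P)) => (((P))) => ((((P)))) => (((((P))))) => ((((((P)))))) => ((((((()))))))

P => (P)   [P ::= ( P )]
(P) => ((P))   [P ::= ( P )]
((P)) => (((P)))   [P ::= ( P )]
(((P))) => ((((P))))   [P ::= ( P )]
((((P)))) => (((((P)))))   [P ::= ( P )]
(((((P))))) => ((((((P))))))   [P ::= ( P )]
((((((P)))))) => ((((((()))))))   [P ::= ( )]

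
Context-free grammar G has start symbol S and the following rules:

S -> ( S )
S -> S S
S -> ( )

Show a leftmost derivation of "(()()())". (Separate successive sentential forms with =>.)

S=>(S)=>(SS)=>(SSS)=>(()SS)=>(()()S)=>(()()())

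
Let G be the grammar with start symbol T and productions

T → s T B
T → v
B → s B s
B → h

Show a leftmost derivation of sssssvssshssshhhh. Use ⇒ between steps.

T ⇒ sTB   [T → s T B]
sTB ⇒ ssTBB   [T → s T B]
ssTBB ⇒ sssTBBB   [T → s T B]
sssTBBB ⇒ ssssTBBBB   [T → s T B]
ssssTBBBB ⇒ sssssTBBBBB   [T → s T B]
sssssTBBBBB ⇒ sssssvBBBBB   [T → v]
sssssvBBBBB ⇒ sssssvsBsBBBB   [B → s B s]
sssssvsBsBBBB ⇒ sssssvssBssBBBB   [B → s B s]
sssssvssBssBBBB ⇒ sssssvsssBsssBBBB   [B → s B s]
sssssvsssBsssBBBB ⇒ sssssvssshsssBBBB   [B → h]
sssssvssshsssBBBB ⇒ sssssvssshssshBBB   [B → h]
sssssvssshssshBBB ⇒ sssssvssshssshhBB   [B → h]
sssssvssshssshhBB ⇒ sssssvssshssshhhB   [B → h]
sssssvssshssshhhB ⇒ sssssvssshssshhhh   [B → h]

T ⇒ sTB ⇒ ssTBB ⇒ sssTBBB ⇒ ssssTBBBB ⇒ sssssTBBBBB ⇒ sssssvBBBBB ⇒ sssssvsBsBBBB ⇒ sssssvssBssBBBB ⇒ sssssvsssBsssBBBB ⇒ sssssvssshsssBBBB ⇒ sssssvssshssshBBB ⇒ sssssvssshssshhBB ⇒ sssssvssshssshhhB ⇒ sssssvssshssshhhh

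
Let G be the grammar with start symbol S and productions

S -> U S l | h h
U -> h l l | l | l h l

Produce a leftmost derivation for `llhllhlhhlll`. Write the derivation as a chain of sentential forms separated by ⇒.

S ⇒ USl ⇒ lSl ⇒ lUSll ⇒ llhlSll ⇒ llhlUSlll ⇒ llhllhlSlll ⇒ llhllhlhhlll

S ⇒ USl   [S -> U S l]
USl ⇒ lSl   [U -> l]
lSl ⇒ lUSll   [S -> U S l]
lUSll ⇒ llhlSll   [U -> l h l]
llhlSll ⇒ llhlUSlll   [S -> U S l]
llhlUSlll ⇒ llhllhlSlll   [U -> l h l]
llhllhlSlll ⇒ llhllhlhhlll   [S -> h h]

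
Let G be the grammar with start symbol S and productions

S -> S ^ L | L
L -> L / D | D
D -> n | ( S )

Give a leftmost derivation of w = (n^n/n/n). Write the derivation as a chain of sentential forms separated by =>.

S => L   [S -> L]
L => D   [L -> D]
D => (S)   [D -> ( S )]
(S) => (S^L)   [S -> S ^ L]
(S^L) => (L^L)   [S -> L]
(L^L) => (D^L)   [L -> D]
(D^L) => (n^L)   [D -> n]
(n^L) => (n^L/D)   [L -> L / D]
(n^L/D) => (n^L/D/D)   [L -> L / D]
(n^L/D/D) => (n^D/D/D)   [L -> D]
(n^D/D/D) => (n^n/D/D)   [D -> n]
(n^n/D/D) => (n^n/n/D)   [D -> n]
(n^n/n/D) => (n^n/n/n)   [D -> n]

S => L => D => (S) => (S^L) => (L^L) => (D^L) => (n^L) => (n^L/D) => (n^L/D/D) => (n^D/D/D) => (n^n/D/D) => (n^n/n/D) => (n^n/n/n)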